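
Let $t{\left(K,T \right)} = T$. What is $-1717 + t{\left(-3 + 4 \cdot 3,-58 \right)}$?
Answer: $-1775$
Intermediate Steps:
$-1717 + t{\left(-3 + 4 \cdot 3,-58 \right)} = -1717 - 58 = -1775$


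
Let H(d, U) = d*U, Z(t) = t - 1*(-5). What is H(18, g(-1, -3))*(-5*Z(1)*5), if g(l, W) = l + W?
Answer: 10800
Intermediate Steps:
g(l, W) = W + l
Z(t) = 5 + t (Z(t) = t + 5 = 5 + t)
H(d, U) = U*d
H(18, g(-1, -3))*(-5*Z(1)*5) = ((-3 - 1)*18)*(-5*(5 + 1)*5) = (-4*18)*(-5*6*5) = -(-2160)*5 = -72*(-150) = 10800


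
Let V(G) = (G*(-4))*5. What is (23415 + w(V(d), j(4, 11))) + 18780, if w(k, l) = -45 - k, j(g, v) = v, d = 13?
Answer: 42410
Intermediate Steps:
V(G) = -20*G (V(G) = -4*G*5 = -20*G)
(23415 + w(V(d), j(4, 11))) + 18780 = (23415 + (-45 - (-20)*13)) + 18780 = (23415 + (-45 - 1*(-260))) + 18780 = (23415 + (-45 + 260)) + 18780 = (23415 + 215) + 18780 = 23630 + 18780 = 42410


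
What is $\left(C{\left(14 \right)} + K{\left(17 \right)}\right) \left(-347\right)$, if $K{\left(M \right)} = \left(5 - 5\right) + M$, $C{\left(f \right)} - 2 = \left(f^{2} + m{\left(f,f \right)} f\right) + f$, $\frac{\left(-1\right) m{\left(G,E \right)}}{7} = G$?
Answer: $396621$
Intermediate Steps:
$m{\left(G,E \right)} = - 7 G$
$C{\left(f \right)} = 2 + f - 6 f^{2}$ ($C{\left(f \right)} = 2 + \left(\left(f^{2} + - 7 f f\right) + f\right) = 2 + \left(\left(f^{2} - 7 f^{2}\right) + f\right) = 2 - \left(- f + 6 f^{2}\right) = 2 + f - 6 f^{2}$)
$K{\left(M \right)} = M$ ($K{\left(M \right)} = 0 + M = M$)
$\left(C{\left(14 \right)} + K{\left(17 \right)}\right) \left(-347\right) = \left(\left(2 + 14 - 6 \cdot 14^{2}\right) + 17\right) \left(-347\right) = \left(\left(2 + 14 - 1176\right) + 17\right) \left(-347\right) = \left(-1160 + 17\right) \left(-347\right) = \left(-1143\right) \left(-347\right) = 396621$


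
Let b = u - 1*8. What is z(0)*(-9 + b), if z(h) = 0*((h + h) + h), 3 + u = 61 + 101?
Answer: 0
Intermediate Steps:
u = 159 (u = -3 + (61 + 101) = -3 + 162 = 159)
z(h) = 0 (z(h) = 0*(2*h + h) = 0*(3*h) = 0)
b = 151 (b = 159 - 1*8 = 159 - 8 = 151)
z(0)*(-9 + b) = 0*(-9 + 151) = 0*142 = 0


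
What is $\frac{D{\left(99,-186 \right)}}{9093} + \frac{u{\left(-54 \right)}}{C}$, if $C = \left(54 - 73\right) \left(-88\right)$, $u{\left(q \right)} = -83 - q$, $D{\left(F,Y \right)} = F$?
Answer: $- \frac{32723}{5067832} \approx -0.006457$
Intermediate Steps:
$C = 1672$ ($C = \left(-19\right) \left(-88\right) = 1672$)
$\frac{D{\left(99,-186 \right)}}{9093} + \frac{u{\left(-54 \right)}}{C} = \frac{99}{9093} + \frac{-83 - -54}{1672} = 99 \cdot \frac{1}{9093} + \left(-83 + 54\right) \frac{1}{1672} = \frac{33}{3031} - \frac{29}{1672} = - \frac{32723}{5067832}$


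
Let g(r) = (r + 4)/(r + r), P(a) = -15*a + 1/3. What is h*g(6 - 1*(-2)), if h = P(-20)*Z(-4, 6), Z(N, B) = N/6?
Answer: -901/6 ≈ -150.17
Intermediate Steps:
Z(N, B) = N/6 (Z(N, B) = N*(⅙) = N/6)
P(a) = ⅓ - 15*a (P(a) = -15*a + ⅓ = ⅓ - 15*a)
g(r) = (4 + r)/(2*r) (g(r) = (4 + r)/((2*r)) = (4 + r)*(1/(2*r)) = (4 + r)/(2*r))
h = -1802/9 (h = (⅓ - 15*(-20))*((⅙)*(-4)) = (⅓ + 300)*(-⅔) = (901/3)*(-⅔) = -1802/9 ≈ -200.22)
h*g(6 - 1*(-2)) = -901*(4 + (6 - 1*(-2)))/(9*(6 - 1*(-2))) = -901*(4 + (6 + 2))/(9*(6 + 2)) = -901*(4 + 8)/(9*8) = -901*12/(9*8) = -1802/9*¾ = -901/6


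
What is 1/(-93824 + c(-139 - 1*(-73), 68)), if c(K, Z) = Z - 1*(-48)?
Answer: -1/93708 ≈ -1.0671e-5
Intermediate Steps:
c(K, Z) = 48 + Z (c(K, Z) = Z + 48 = 48 + Z)
1/(-93824 + c(-139 - 1*(-73), 68)) = 1/(-93824 + (48 + 68)) = 1/(-93824 + 116) = 1/(-93708) = -1/93708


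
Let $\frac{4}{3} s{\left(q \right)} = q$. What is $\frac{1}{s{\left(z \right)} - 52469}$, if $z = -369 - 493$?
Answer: $- \frac{2}{106231} \approx -1.8827 \cdot 10^{-5}$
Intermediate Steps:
$z = -862$
$s{\left(q \right)} = \frac{3 q}{4}$
$\frac{1}{s{\left(z \right)} - 52469} = \frac{1}{\frac{3}{4} \left(-862\right) - 52469} = \frac{1}{- \frac{1293}{2} - 52469} = \frac{1}{- \frac{106231}{2}} = - \frac{2}{106231}$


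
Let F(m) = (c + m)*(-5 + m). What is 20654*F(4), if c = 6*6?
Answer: -826160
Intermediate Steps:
c = 36
F(m) = (-5 + m)*(36 + m) (F(m) = (36 + m)*(-5 + m) = (-5 + m)*(36 + m))
20654*F(4) = 20654*(-180 + 4² + 31*4) = 20654*(-180 + 16 + 124) = 20654*(-40) = -826160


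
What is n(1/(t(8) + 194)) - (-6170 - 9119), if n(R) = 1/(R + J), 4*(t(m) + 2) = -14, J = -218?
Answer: 1256510799/82184 ≈ 15289.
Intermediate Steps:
t(m) = -11/2 (t(m) = -2 + (¼)*(-14) = -2 - 7/2 = -11/2)
n(R) = 1/(-218 + R) (n(R) = 1/(R - 218) = 1/(-218 + R))
n(1/(t(8) + 194)) - (-6170 - 9119) = 1/(-218 + 1/(-11/2 + 194)) - (-6170 - 9119) = 1/(-218 + 1/(377/2)) - 1*(-15289) = 1/(-218 + 2/377) + 15289 = 1/(-82184/377) + 15289 = -377/82184 + 15289 = 1256510799/82184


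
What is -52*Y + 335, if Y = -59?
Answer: 3403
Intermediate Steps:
-52*Y + 335 = -52*(-59) + 335 = 3068 + 335 = 3403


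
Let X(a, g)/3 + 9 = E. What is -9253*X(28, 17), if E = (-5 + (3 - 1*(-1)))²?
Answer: 222072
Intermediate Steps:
E = 1 (E = (-5 + (3 + 1))² = (-5 + 4)² = (-1)² = 1)
X(a, g) = -24 (X(a, g) = -27 + 3*1 = -27 + 3 = -24)
-9253*X(28, 17) = -9253*(-24) = 222072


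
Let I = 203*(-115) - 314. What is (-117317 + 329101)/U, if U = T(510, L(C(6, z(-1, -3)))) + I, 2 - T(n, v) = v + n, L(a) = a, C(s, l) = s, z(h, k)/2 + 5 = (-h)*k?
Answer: -9208/1051 ≈ -8.7612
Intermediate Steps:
z(h, k) = -10 - 2*h*k (z(h, k) = -10 + 2*((-h)*k) = -10 + 2*(-h*k) = -10 - 2*h*k)
T(n, v) = 2 - n - v (T(n, v) = 2 - (v + n) = 2 - (n + v) = 2 + (-n - v) = 2 - n - v)
I = -23659 (I = -23345 - 314 = -23659)
U = -24173 (U = (2 - 1*510 - 1*6) - 23659 = (2 - 510 - 6) - 23659 = -514 - 23659 = -24173)
(-117317 + 329101)/U = (-117317 + 329101)/(-24173) = 211784*(-1/24173) = -9208/1051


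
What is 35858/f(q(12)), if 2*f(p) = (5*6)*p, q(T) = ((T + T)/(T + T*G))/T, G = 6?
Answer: 502012/5 ≈ 1.0040e+5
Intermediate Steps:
q(T) = 2/(7*T) (q(T) = ((T + T)/(T + T*6))/T = ((2*T)/(T + 6*T))/T = ((2*T)/((7*T)))/T = ((2*T)*(1/(7*T)))/T = 2/(7*T))
f(p) = 15*p (f(p) = ((5*6)*p)/2 = (30*p)/2 = 15*p)
35858/f(q(12)) = 35858/((15*((2/7)/12))) = 35858/((15*((2/7)*(1/12)))) = 35858/((15*(1/42))) = 35858/(5/14) = 35858*(14/5) = 502012/5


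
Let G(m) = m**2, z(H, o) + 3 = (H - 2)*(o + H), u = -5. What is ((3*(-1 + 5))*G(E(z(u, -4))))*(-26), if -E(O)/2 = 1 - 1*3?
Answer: -4992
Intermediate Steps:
z(H, o) = -3 + (-2 + H)*(H + o) (z(H, o) = -3 + (H - 2)*(o + H) = -3 + (-2 + H)*(H + o))
E(O) = 4 (E(O) = -2*(1 - 1*3) = -2*(1 - 3) = -2*(-2) = 4)
((3*(-1 + 5))*G(E(z(u, -4))))*(-26) = ((3*(-1 + 5))*4**2)*(-26) = ((3*4)*16)*(-26) = (12*16)*(-26) = 192*(-26) = -4992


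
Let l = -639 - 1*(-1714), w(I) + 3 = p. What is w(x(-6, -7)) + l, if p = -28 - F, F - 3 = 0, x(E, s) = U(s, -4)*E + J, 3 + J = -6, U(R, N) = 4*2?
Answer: 1041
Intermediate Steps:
U(R, N) = 8
J = -9 (J = -3 - 6 = -9)
x(E, s) = -9 + 8*E (x(E, s) = 8*E - 9 = -9 + 8*E)
F = 3 (F = 3 + 0 = 3)
p = -31 (p = -28 - 1*3 = -28 - 3 = -31)
w(I) = -34 (w(I) = -3 - 31 = -34)
l = 1075 (l = -639 + 1714 = 1075)
w(x(-6, -7)) + l = -34 + 1075 = 1041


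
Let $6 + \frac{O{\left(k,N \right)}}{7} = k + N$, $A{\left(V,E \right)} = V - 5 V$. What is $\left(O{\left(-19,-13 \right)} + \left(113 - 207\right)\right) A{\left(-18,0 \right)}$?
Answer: $-25920$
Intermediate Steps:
$A{\left(V,E \right)} = - 4 V$ ($A{\left(V,E \right)} = V - 5 V = - 4 V$)
$O{\left(k,N \right)} = -42 + 7 N + 7 k$ ($O{\left(k,N \right)} = -42 + 7 \left(k + N\right) = -42 + 7 \left(N + k\right) = -42 + \left(7 N + 7 k\right) = -42 + 7 N + 7 k$)
$\left(O{\left(-19,-13 \right)} + \left(113 - 207\right)\right) A{\left(-18,0 \right)} = \left(\left(-42 + 7 \left(-13\right) + 7 \left(-19\right)\right) + \left(113 - 207\right)\right) \left(\left(-4\right) \left(-18\right)\right) = \left(\left(-42 - 91 - 133\right) + \left(113 - 207\right)\right) 72 = \left(-266 - 94\right) 72 = \left(-360\right) 72 = -25920$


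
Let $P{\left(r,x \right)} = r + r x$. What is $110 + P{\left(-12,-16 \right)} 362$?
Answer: $65270$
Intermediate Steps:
$110 + P{\left(-12,-16 \right)} 362 = 110 + - 12 \left(1 - 16\right) 362 = 110 + \left(-12\right) \left(-15\right) 362 = 110 + 180 \cdot 362 = 110 + 65160 = 65270$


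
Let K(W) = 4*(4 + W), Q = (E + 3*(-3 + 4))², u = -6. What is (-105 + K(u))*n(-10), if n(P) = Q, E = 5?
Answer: -7232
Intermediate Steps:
Q = 64 (Q = (5 + 3*(-3 + 4))² = (5 + 3*1)² = (5 + 3)² = 8² = 64)
n(P) = 64
K(W) = 16 + 4*W
(-105 + K(u))*n(-10) = (-105 + (16 + 4*(-6)))*64 = (-105 + (16 - 24))*64 = (-105 - 8)*64 = -113*64 = -7232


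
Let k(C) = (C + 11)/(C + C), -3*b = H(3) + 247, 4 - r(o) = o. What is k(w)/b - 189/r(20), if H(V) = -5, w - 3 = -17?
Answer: 160065/13552 ≈ 11.811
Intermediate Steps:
w = -14 (w = 3 - 17 = -14)
r(o) = 4 - o
b = -242/3 (b = -(-5 + 247)/3 = -1/3*242 = -242/3 ≈ -80.667)
k(C) = (11 + C)/(2*C) (k(C) = (11 + C)/((2*C)) = (11 + C)*(1/(2*C)) = (11 + C)/(2*C))
k(w)/b - 189/r(20) = ((1/2)*(11 - 14)/(-14))/(-242/3) - 189/(4 - 1*20) = ((1/2)*(-1/14)*(-3))*(-3/242) - 189/(4 - 20) = (3/28)*(-3/242) - 189/(-16) = -9/6776 - 189*(-1/16) = -9/6776 + 189/16 = 160065/13552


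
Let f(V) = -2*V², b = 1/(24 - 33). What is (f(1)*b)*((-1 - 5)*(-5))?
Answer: 20/3 ≈ 6.6667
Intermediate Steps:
b = -⅑ (b = 1/(-9) = -⅑ ≈ -0.11111)
(f(1)*b)*((-1 - 5)*(-5)) = (-2*1²*(-⅑))*((-1 - 5)*(-5)) = (-2*1*(-⅑))*(-6*(-5)) = -2*(-⅑)*30 = (2/9)*30 = 20/3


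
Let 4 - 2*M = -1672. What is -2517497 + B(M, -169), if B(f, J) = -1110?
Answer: -2518607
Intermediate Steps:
M = 838 (M = 2 - 1/2*(-1672) = 2 + 836 = 838)
-2517497 + B(M, -169) = -2517497 - 1110 = -2518607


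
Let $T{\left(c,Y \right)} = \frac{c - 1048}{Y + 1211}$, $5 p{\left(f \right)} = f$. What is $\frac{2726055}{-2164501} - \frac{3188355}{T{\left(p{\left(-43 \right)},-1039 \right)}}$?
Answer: $\frac{1978338507362245}{3811686261} \approx 5.1902 \cdot 10^{5}$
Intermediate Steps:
$p{\left(f \right)} = \frac{f}{5}$
$T{\left(c,Y \right)} = \frac{-1048 + c}{1211 + Y}$
$\frac{2726055}{-2164501} - \frac{3188355}{T{\left(p{\left(-43 \right)},-1039 \right)}} = \frac{2726055}{-2164501} - \frac{3188355}{\frac{1}{1211 - 1039} \left(-1048 + \frac{1}{5} \left(-43\right)\right)} = 2726055 \left(- \frac{1}{2164501}\right) - \frac{3188355}{\frac{1}{172} \left(-1048 - \frac{43}{5}\right)} = - \frac{2726055}{2164501} - \frac{3188355}{\frac{1}{172} \left(- \frac{5283}{5}\right)} = - \frac{2726055}{2164501} - \frac{3188355}{- \frac{5283}{860}} = - \frac{2726055}{2164501} - - \frac{913995100}{1761} = - \frac{2726055}{2164501} + \frac{913995100}{1761} = \frac{1978338507362245}{3811686261}$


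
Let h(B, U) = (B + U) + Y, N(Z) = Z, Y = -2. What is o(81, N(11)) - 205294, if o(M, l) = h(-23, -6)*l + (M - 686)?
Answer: -206240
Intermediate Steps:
h(B, U) = -2 + B + U (h(B, U) = (B + U) - 2 = -2 + B + U)
o(M, l) = -686 + M - 31*l (o(M, l) = (-2 - 23 - 6)*l + (M - 686) = -31*l + (-686 + M) = -686 + M - 31*l)
o(81, N(11)) - 205294 = (-686 + 81 - 31*11) - 205294 = (-686 + 81 - 341) - 205294 = -946 - 205294 = -206240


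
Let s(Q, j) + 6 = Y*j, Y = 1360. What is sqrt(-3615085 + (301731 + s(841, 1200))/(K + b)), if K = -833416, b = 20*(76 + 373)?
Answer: I*sqrt(68254327061127285)/137406 ≈ 1901.3*I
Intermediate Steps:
b = 8980 (b = 20*449 = 8980)
s(Q, j) = -6 + 1360*j
sqrt(-3615085 + (301731 + s(841, 1200))/(K + b)) = sqrt(-3615085 + (301731 + (-6 + 1360*1200))/(-833416 + 8980)) = sqrt(-3615085 + (301731 + (-6 + 1632000))/(-824436)) = sqrt(-3615085 + (301731 + 1631994)*(-1/824436)) = sqrt(-3615085 + 1933725*(-1/824436)) = sqrt(-3615085 - 644575/274812) = sqrt(-993469383595/274812) = I*sqrt(68254327061127285)/137406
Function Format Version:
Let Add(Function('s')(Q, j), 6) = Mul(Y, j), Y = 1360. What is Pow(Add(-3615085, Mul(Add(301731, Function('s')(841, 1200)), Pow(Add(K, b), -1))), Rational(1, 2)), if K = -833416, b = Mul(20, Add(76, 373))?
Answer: Mul(Rational(1, 137406), I, Pow(68254327061127285, Rational(1, 2))) ≈ Mul(1901.3, I)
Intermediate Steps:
b = 8980 (b = Mul(20, 449) = 8980)
Function('s')(Q, j) = Add(-6, Mul(1360, j))
Pow(Add(-3615085, Mul(Add(301731, Function('s')(841, 1200)), Pow(Add(K, b), -1))), Rational(1, 2)) = Pow(Add(-3615085, Mul(Add(301731, Add(-6, Mul(1360, 1200))), Pow(Add(-833416, 8980), -1))), Rational(1, 2)) = Pow(Add(-3615085, Mul(Add(301731, Add(-6, 1632000)), Pow(-824436, -1))), Rational(1, 2)) = Pow(Add(-3615085, Mul(Add(301731, 1631994), Rational(-1, 824436))), Rational(1, 2)) = Pow(Add(-3615085, Mul(1933725, Rational(-1, 824436))), Rational(1, 2)) = Pow(Add(-3615085, Rational(-644575, 274812)), Rational(1, 2)) = Pow(Rational(-993469383595, 274812), Rational(1, 2)) = Mul(Rational(1, 137406), I, Pow(68254327061127285, Rational(1, 2)))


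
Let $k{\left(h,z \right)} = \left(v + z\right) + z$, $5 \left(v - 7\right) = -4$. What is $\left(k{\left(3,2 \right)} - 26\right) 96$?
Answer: $- \frac{7584}{5} \approx -1516.8$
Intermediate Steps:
$v = \frac{31}{5}$ ($v = 7 + \frac{1}{5} \left(-4\right) = 7 - \frac{4}{5} = \frac{31}{5} \approx 6.2$)
$k{\left(h,z \right)} = \frac{31}{5} + 2 z$ ($k{\left(h,z \right)} = \left(\frac{31}{5} + z\right) + z = \frac{31}{5} + 2 z$)
$\left(k{\left(3,2 \right)} - 26\right) 96 = \left(\left(\frac{31}{5} + 2 \cdot 2\right) - 26\right) 96 = \left(\left(\frac{31}{5} + 4\right) - 26\right) 96 = \left(\frac{51}{5} - 26\right) 96 = \left(- \frac{79}{5}\right) 96 = - \frac{7584}{5}$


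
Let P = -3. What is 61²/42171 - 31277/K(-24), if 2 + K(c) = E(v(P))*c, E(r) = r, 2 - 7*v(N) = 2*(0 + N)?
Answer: 9233643095/8687226 ≈ 1062.9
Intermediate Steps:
v(N) = 2/7 - 2*N/7 (v(N) = 2/7 - 2*(0 + N)/7 = 2/7 - 2*N/7)
K(c) = -2 + 8*c/7 (K(c) = -2 + (2/7 - 2/7*(-3))*c = -2 + (2/7 + 6/7)*c = -2 + 8*c/7)
61²/42171 - 31277/K(-24) = 61²/42171 - 31277/(-2 + (8/7)*(-24)) = 3721*(1/42171) - 31277/(-2 - 192/7) = 3721/42171 - 31277/(-206/7) = 3721/42171 - 31277*(-7/206) = 3721/42171 + 218939/206 = 9233643095/8687226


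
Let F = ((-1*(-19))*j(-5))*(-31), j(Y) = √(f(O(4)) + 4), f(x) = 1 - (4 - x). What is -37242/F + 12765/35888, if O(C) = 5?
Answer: 12765/35888 + 6207*√6/589 ≈ 26.169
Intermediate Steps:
f(x) = -3 + x (f(x) = 1 + (-4 + x) = -3 + x)
j(Y) = √6 (j(Y) = √((-3 + 5) + 4) = √(2 + 4) = √6)
F = -589*√6 (F = ((-1*(-19))*√6)*(-31) = (19*√6)*(-31) = -589*√6 ≈ -1442.8)
-37242/F + 12765/35888 = -37242*(-√6/3534) + 12765/35888 = -(-6207)*√6/589 + 12765*(1/35888) = 6207*√6/589 + 12765/35888 = 12765/35888 + 6207*√6/589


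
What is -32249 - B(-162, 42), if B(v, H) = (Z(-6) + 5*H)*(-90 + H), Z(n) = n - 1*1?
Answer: -22505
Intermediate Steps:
Z(n) = -1 + n (Z(n) = n - 1 = -1 + n)
B(v, H) = (-90 + H)*(-7 + 5*H) (B(v, H) = ((-1 - 6) + 5*H)*(-90 + H) = (-7 + 5*H)*(-90 + H) = (-90 + H)*(-7 + 5*H))
-32249 - B(-162, 42) = -32249 - (630 - 457*42 + 5*42²) = -32249 - (630 - 19194 + 5*1764) = -32249 - (630 - 19194 + 8820) = -32249 - 1*(-9744) = -32249 + 9744 = -22505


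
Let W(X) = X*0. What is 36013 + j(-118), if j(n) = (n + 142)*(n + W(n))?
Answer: 33181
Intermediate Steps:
W(X) = 0
j(n) = n*(142 + n) (j(n) = (n + 142)*(n + 0) = (142 + n)*n = n*(142 + n))
36013 + j(-118) = 36013 - 118*(142 - 118) = 36013 - 118*24 = 36013 - 2832 = 33181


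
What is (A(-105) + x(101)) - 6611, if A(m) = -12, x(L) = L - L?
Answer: -6623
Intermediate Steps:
x(L) = 0
(A(-105) + x(101)) - 6611 = (-12 + 0) - 6611 = -12 - 6611 = -6623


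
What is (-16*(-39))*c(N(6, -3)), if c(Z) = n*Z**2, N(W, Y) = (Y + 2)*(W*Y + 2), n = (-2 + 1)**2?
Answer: 159744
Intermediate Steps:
n = 1 (n = (-1)**2 = 1)
N(W, Y) = (2 + Y)*(2 + W*Y)
c(Z) = Z**2 (c(Z) = 1*Z**2 = Z**2)
(-16*(-39))*c(N(6, -3)) = (-16*(-39))*(4 + 2*(-3) + 6*(-3)**2 + 2*6*(-3))**2 = 624*(4 - 6 + 6*9 - 36)**2 = 624*(4 - 6 + 54 - 36)**2 = 624*16**2 = 624*256 = 159744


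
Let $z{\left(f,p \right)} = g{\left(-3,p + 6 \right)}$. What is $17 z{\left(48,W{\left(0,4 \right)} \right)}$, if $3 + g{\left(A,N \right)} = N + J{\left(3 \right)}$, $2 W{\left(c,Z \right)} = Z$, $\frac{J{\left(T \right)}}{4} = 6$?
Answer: $493$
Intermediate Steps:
$J{\left(T \right)} = 24$ ($J{\left(T \right)} = 4 \cdot 6 = 24$)
$W{\left(c,Z \right)} = \frac{Z}{2}$
$g{\left(A,N \right)} = 21 + N$ ($g{\left(A,N \right)} = -3 + \left(N + 24\right) = -3 + \left(24 + N\right) = 21 + N$)
$z{\left(f,p \right)} = 27 + p$ ($z{\left(f,p \right)} = 21 + \left(p + 6\right) = 21 + \left(6 + p\right) = 27 + p$)
$17 z{\left(48,W{\left(0,4 \right)} \right)} = 17 \left(27 + \frac{1}{2} \cdot 4\right) = 17 \left(27 + 2\right) = 17 \cdot 29 = 493$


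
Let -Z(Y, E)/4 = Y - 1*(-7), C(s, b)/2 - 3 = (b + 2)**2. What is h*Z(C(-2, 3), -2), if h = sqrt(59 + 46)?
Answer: -252*sqrt(105) ≈ -2582.2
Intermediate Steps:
h = sqrt(105) ≈ 10.247
C(s, b) = 6 + 2*(2 + b)**2 (C(s, b) = 6 + 2*(b + 2)**2 = 6 + 2*(2 + b)**2)
Z(Y, E) = -28 - 4*Y (Z(Y, E) = -4*(Y - 1*(-7)) = -4*(Y + 7) = -4*(7 + Y) = -28 - 4*Y)
h*Z(C(-2, 3), -2) = sqrt(105)*(-28 - 4*(6 + 2*(2 + 3)**2)) = sqrt(105)*(-28 - 4*(6 + 2*5**2)) = sqrt(105)*(-28 - 4*(6 + 2*25)) = sqrt(105)*(-28 - 4*(6 + 50)) = sqrt(105)*(-28 - 4*56) = sqrt(105)*(-28 - 224) = sqrt(105)*(-252) = -252*sqrt(105)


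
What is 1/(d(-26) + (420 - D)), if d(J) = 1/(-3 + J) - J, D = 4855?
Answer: -29/127862 ≈ -0.00022681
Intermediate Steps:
1/(d(-26) + (420 - D)) = 1/((1 - 1*(-26)**2 + 3*(-26))/(-3 - 26) + (420 - 1*4855)) = 1/((1 - 1*676 - 78)/(-29) + (420 - 4855)) = 1/(-(1 - 676 - 78)/29 - 4435) = 1/(-1/29*(-753) - 4435) = 1/(753/29 - 4435) = 1/(-127862/29) = -29/127862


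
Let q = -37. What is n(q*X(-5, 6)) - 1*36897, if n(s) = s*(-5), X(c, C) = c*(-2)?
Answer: -35047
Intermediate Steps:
X(c, C) = -2*c
n(s) = -5*s
n(q*X(-5, 6)) - 1*36897 = -(-185)*(-2*(-5)) - 1*36897 = -(-185)*10 - 36897 = -5*(-370) - 36897 = 1850 - 36897 = -35047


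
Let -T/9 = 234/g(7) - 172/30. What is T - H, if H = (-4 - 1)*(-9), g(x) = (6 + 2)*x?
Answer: -4341/140 ≈ -31.007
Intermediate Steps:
g(x) = 8*x
T = 1959/140 (T = -9*(234/((8*7)) - 172/30) = -9*(234/56 - 172*1/30) = -9*(234*(1/56) - 86/15) = -9*(117/28 - 86/15) = -9*(-653/420) = 1959/140 ≈ 13.993)
H = 45 (H = -5*(-9) = 45)
T - H = 1959/140 - 1*45 = 1959/140 - 45 = -4341/140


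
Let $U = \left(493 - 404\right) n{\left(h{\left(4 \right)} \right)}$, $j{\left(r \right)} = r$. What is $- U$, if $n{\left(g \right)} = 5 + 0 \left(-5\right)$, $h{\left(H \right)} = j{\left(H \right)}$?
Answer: $-445$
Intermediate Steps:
$h{\left(H \right)} = H$
$n{\left(g \right)} = 5$ ($n{\left(g \right)} = 5 + 0 = 5$)
$U = 445$ ($U = \left(493 - 404\right) 5 = 89 \cdot 5 = 445$)
$- U = \left(-1\right) 445 = -445$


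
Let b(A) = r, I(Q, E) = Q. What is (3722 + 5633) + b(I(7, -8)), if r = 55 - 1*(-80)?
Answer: 9490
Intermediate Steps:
r = 135 (r = 55 + 80 = 135)
b(A) = 135
(3722 + 5633) + b(I(7, -8)) = (3722 + 5633) + 135 = 9355 + 135 = 9490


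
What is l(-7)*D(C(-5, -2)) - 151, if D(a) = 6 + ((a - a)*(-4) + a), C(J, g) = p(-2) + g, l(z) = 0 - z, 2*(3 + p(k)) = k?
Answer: -151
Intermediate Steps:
p(k) = -3 + k/2
l(z) = -z
C(J, g) = -4 + g (C(J, g) = (-3 + (½)*(-2)) + g = (-3 - 1) + g = -4 + g)
D(a) = 6 + a (D(a) = 6 + (0*(-4) + a) = 6 + (0 + a) = 6 + a)
l(-7)*D(C(-5, -2)) - 151 = (-1*(-7))*(6 + (-4 - 2)) - 151 = 7*(6 - 6) - 151 = 7*0 - 151 = 0 - 151 = -151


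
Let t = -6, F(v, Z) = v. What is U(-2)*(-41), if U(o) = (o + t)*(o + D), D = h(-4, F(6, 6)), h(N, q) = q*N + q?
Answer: -6560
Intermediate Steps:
h(N, q) = q + N*q (h(N, q) = N*q + q = q + N*q)
D = -18 (D = 6*(1 - 4) = 6*(-3) = -18)
U(o) = (-18 + o)*(-6 + o) (U(o) = (o - 6)*(o - 18) = (-6 + o)*(-18 + o) = (-18 + o)*(-6 + o))
U(-2)*(-41) = (108 + (-2)² - 24*(-2))*(-41) = (108 + 4 + 48)*(-41) = 160*(-41) = -6560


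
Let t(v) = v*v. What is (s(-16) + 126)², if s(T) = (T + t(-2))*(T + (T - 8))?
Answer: 367236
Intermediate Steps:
t(v) = v²
s(T) = (-8 + 2*T)*(4 + T) (s(T) = (T + (-2)²)*(T + (T - 8)) = (T + 4)*(T + (-8 + T)) = (4 + T)*(-8 + 2*T) = (-8 + 2*T)*(4 + T))
(s(-16) + 126)² = ((-32 + 2*(-16)²) + 126)² = ((-32 + 2*256) + 126)² = ((-32 + 512) + 126)² = (480 + 126)² = 606² = 367236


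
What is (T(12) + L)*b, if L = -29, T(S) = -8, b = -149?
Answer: 5513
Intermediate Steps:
(T(12) + L)*b = (-8 - 29)*(-149) = -37*(-149) = 5513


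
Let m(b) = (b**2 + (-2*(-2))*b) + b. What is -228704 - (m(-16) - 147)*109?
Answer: -231865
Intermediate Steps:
m(b) = b**2 + 5*b (m(b) = (b**2 + 4*b) + b = b**2 + 5*b)
-228704 - (m(-16) - 147)*109 = -228704 - (-16*(5 - 16) - 147)*109 = -228704 - (-16*(-11) - 147)*109 = -228704 - (176 - 147)*109 = -228704 - 29*109 = -228704 - 1*3161 = -228704 - 3161 = -231865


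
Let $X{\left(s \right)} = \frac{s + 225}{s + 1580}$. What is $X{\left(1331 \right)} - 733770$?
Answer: $- \frac{2136002914}{2911} \approx -7.3377 \cdot 10^{5}$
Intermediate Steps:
$X{\left(s \right)} = \frac{225 + s}{1580 + s}$
$X{\left(1331 \right)} - 733770 = \frac{225 + 1331}{1580 + 1331} - 733770 = \frac{1}{2911} \cdot 1556 - 733770 = \frac{1556}{2911} - 733770 = - \frac{2136002914}{2911}$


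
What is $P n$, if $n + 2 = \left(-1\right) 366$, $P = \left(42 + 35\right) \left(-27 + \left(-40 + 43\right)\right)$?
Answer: $680064$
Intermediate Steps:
$P = -1848$ ($P = 77 \left(-27 + 3\right) = 77 \left(-24\right) = -1848$)
$n = -368$ ($n = -2 - 366 = -368$)
$P n = \left(-1848\right) \left(-368\right) = 680064$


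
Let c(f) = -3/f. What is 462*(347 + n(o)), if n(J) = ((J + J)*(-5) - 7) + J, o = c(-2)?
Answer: 150843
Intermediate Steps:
o = 3/2 (o = -3/(-2) = -3*(-½) = 3/2 ≈ 1.5000)
n(J) = -7 - 9*J (n(J) = ((2*J)*(-5) - 7) + J = (-10*J - 7) + J = (-7 - 10*J) + J = -7 - 9*J)
462*(347 + n(o)) = 462*(347 + (-7 - 9*3/2)) = 462*(347 + (-7 - 27/2)) = 462*(347 - 41/2) = 462*(653/2) = 150843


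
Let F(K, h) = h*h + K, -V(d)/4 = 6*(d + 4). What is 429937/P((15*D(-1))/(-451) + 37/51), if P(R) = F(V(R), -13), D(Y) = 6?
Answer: 3296326979/462915 ≈ 7120.8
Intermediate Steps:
V(d) = -96 - 24*d (V(d) = -24*(d + 4) = -24*(4 + d) = -4*(24 + 6*d) = -96 - 24*d)
F(K, h) = K + h² (F(K, h) = h² + K = K + h²)
P(R) = 73 - 24*R (P(R) = (-96 - 24*R) + (-13)² = (-96 - 24*R) + 169 = 73 - 24*R)
429937/P((15*D(-1))/(-451) + 37/51) = 429937/(73 - 24*((15*6)/(-451) + 37/51)) = 429937/(73 - 24*(90*(-1/451) + 37*(1/51))) = 429937/(73 - 24*(-90/451 + 37/51)) = 429937/(73 - 24*12097/23001) = 429937/(73 - 96776/7667) = 429937/(462915/7667) = 429937*(7667/462915) = 3296326979/462915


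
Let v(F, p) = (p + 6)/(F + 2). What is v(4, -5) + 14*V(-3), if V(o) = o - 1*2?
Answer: -419/6 ≈ -69.833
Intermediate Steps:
V(o) = -2 + o (V(o) = o - 2 = -2 + o)
v(F, p) = (6 + p)/(2 + F)
v(4, -5) + 14*V(-3) = (6 - 5)/(2 + 4) + 14*(-2 - 3) = 1/6 + 14*(-5) = (⅙)*1 - 70 = ⅙ - 70 = -419/6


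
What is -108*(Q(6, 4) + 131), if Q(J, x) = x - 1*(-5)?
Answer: -15120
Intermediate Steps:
Q(J, x) = 5 + x (Q(J, x) = x + 5 = 5 + x)
-108*(Q(6, 4) + 131) = -108*((5 + 4) + 131) = -108*(9 + 131) = -108*140 = -15120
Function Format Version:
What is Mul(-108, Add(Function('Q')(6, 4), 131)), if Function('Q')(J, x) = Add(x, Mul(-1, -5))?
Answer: -15120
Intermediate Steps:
Function('Q')(J, x) = Add(5, x) (Function('Q')(J, x) = Add(x, 5) = Add(5, x))
Mul(-108, Add(Function('Q')(6, 4), 131)) = Mul(-108, Add(Add(5, 4), 131)) = Mul(-108, Add(9, 131)) = Mul(-108, 140) = -15120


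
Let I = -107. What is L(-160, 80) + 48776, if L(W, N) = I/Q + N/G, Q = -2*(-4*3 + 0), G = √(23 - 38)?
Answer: 1170517/24 - 16*I*√15/3 ≈ 48772.0 - 20.656*I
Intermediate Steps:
G = I*√15 (G = √(-15) = I*√15 ≈ 3.873*I)
Q = 24 (Q = -2*(-12 + 0) = -2*(-12) = 24)
L(W, N) = -107/24 - I*N*√15/15 (L(W, N) = -107/24 + N/((I*√15)) = -107*1/24 + N*(-I*√15/15) = -107/24 - I*N*√15/15)
L(-160, 80) + 48776 = (-107/24 - 1/15*I*80*√15) + 48776 = (-107/24 - 16*I*√15/3) + 48776 = 1170517/24 - 16*I*√15/3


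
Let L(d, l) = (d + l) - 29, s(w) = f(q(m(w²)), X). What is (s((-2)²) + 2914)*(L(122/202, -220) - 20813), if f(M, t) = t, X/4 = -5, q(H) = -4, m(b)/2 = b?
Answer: -6156119694/101 ≈ -6.0952e+7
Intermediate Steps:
m(b) = 2*b
X = -20 (X = 4*(-5) = -20)
s(w) = -20
L(d, l) = -29 + d + l
(s((-2)²) + 2914)*(L(122/202, -220) - 20813) = (-20 + 2914)*((-29 + 122/202 - 220) - 20813) = 2894*((-29 + 122*(1/202) - 220) - 20813) = 2894*((-29 + 61/101 - 220) - 20813) = 2894*(-25088/101 - 20813) = 2894*(-2127201/101) = -6156119694/101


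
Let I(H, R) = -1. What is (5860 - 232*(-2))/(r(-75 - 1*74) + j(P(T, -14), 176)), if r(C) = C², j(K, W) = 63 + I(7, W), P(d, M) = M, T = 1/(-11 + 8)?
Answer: 2108/7421 ≈ 0.28406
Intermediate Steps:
T = -⅓ (T = 1/(-3) = -⅓ ≈ -0.33333)
j(K, W) = 62 (j(K, W) = 63 - 1 = 62)
(5860 - 232*(-2))/(r(-75 - 1*74) + j(P(T, -14), 176)) = (5860 - 232*(-2))/((-75 - 1*74)² + 62) = (5860 + 464)/((-75 - 74)² + 62) = 6324/((-149)² + 62) = 6324/(22201 + 62) = 6324/22263 = 6324*(1/22263) = 2108/7421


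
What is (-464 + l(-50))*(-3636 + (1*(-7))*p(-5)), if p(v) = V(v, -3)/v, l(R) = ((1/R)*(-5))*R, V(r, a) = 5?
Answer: 1702001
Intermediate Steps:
l(R) = -5 (l(R) = (-5/R)*R = -5)
p(v) = 5/v
(-464 + l(-50))*(-3636 + (1*(-7))*p(-5)) = (-464 - 5)*(-3636 + (1*(-7))*(5/(-5))) = -469*(-3636 - 35*(-1)/5) = -469*(-3636 - 7*(-1)) = -469*(-3636 + 7) = -469*(-3629) = 1702001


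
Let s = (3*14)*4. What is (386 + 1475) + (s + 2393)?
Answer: 4422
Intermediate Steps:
s = 168 (s = 42*4 = 168)
(386 + 1475) + (s + 2393) = (386 + 1475) + (168 + 2393) = 1861 + 2561 = 4422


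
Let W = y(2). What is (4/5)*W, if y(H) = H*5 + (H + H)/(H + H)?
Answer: 44/5 ≈ 8.8000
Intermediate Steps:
y(H) = 1 + 5*H (y(H) = 5*H + (2*H)/((2*H)) = 5*H + (2*H)*(1/(2*H)) = 5*H + 1 = 1 + 5*H)
W = 11 (W = 1 + 5*2 = 1 + 10 = 11)
(4/5)*W = (4/5)*11 = (4*(⅕))*11 = (⅘)*11 = 44/5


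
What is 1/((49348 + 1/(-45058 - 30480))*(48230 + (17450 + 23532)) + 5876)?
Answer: 37769/166275743171782 ≈ 2.2715e-10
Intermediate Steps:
1/((49348 + 1/(-45058 - 30480))*(48230 + (17450 + 23532)) + 5876) = 1/((49348 + 1/(-75538))*(48230 + 40982) + 5876) = 1/((49348 - 1/75538)*89212 + 5876) = 1/((3727649223/75538)*89212 + 5876) = 1/(166275521241138/37769 + 5876) = 1/(166275743171782/37769) = 37769/166275743171782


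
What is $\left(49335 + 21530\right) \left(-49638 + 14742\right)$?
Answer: $-2472905040$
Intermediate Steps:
$\left(49335 + 21530\right) \left(-49638 + 14742\right) = 70865 \left(-34896\right) = -2472905040$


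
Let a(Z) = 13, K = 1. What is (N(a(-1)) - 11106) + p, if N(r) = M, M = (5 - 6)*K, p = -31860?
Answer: -42967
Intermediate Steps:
M = -1 (M = (5 - 6)*1 = -1*1 = -1)
N(r) = -1
(N(a(-1)) - 11106) + p = (-1 - 11106) - 31860 = -11107 - 31860 = -42967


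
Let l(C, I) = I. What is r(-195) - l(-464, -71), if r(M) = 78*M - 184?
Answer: -15323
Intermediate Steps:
r(M) = -184 + 78*M
r(-195) - l(-464, -71) = (-184 + 78*(-195)) - 1*(-71) = (-184 - 15210) + 71 = -15394 + 71 = -15323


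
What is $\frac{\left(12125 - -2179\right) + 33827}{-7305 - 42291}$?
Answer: $- \frac{48131}{49596} \approx -0.97046$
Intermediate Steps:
$\frac{\left(12125 - -2179\right) + 33827}{-7305 - 42291} = \frac{\left(12125 + 2179\right) + 33827}{-49596} = \left(14304 + 33827\right) \left(- \frac{1}{49596}\right) = 48131 \left(- \frac{1}{49596}\right) = - \frac{48131}{49596}$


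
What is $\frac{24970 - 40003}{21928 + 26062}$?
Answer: $- \frac{15033}{47990} \approx -0.31325$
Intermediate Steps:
$\frac{24970 - 40003}{21928 + 26062} = \frac{24970 - 40003}{47990} = \left(-15033\right) \frac{1}{47990} = - \frac{15033}{47990}$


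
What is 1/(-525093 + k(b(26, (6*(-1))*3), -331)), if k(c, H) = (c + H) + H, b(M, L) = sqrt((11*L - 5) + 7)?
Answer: -525755/276418320221 - 14*I/276418320221 ≈ -1.902e-6 - 5.0648e-11*I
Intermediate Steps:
b(M, L) = sqrt(2 + 11*L) (b(M, L) = sqrt((-5 + 11*L) + 7) = sqrt(2 + 11*L))
k(c, H) = c + 2*H (k(c, H) = (H + c) + H = c + 2*H)
1/(-525093 + k(b(26, (6*(-1))*3), -331)) = 1/(-525093 + (sqrt(2 + 11*((6*(-1))*3)) + 2*(-331))) = 1/(-525093 + (sqrt(2 + 11*(-6*3)) - 662)) = 1/(-525093 + (sqrt(2 + 11*(-18)) - 662)) = 1/(-525093 + (sqrt(2 - 198) - 662)) = 1/(-525093 + (sqrt(-196) - 662)) = 1/(-525093 + (14*I - 662)) = 1/(-525093 + (-662 + 14*I)) = 1/(-525755 + 14*I) = (-525755 - 14*I)/276418320221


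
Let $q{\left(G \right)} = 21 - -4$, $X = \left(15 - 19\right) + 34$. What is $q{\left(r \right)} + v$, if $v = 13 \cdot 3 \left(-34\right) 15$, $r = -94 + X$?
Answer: $-19865$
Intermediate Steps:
$X = 30$ ($X = -4 + 34 = 30$)
$r = -64$ ($r = -94 + 30 = -64$)
$q{\left(G \right)} = 25$ ($q{\left(G \right)} = 21 + 4 = 25$)
$v = -19890$ ($v = 39 \left(-34\right) 15 = \left(-1326\right) 15 = -19890$)
$q{\left(r \right)} + v = 25 - 19890 = -19865$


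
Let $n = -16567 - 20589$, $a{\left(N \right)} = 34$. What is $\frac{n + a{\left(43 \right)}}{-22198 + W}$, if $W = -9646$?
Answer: $\frac{18561}{15922} \approx 1.1657$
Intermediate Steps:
$n = -37156$
$\frac{n + a{\left(43 \right)}}{-22198 + W} = \frac{-37156 + 34}{-22198 - 9646} = - \frac{37122}{-31844} = \left(-37122\right) \left(- \frac{1}{31844}\right) = \frac{18561}{15922}$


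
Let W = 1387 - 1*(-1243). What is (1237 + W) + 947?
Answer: 4814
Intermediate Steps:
W = 2630 (W = 1387 + 1243 = 2630)
(1237 + W) + 947 = (1237 + 2630) + 947 = 3867 + 947 = 4814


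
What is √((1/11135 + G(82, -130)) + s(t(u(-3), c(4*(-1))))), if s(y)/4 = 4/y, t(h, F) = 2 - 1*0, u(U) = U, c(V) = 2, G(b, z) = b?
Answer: √11158951385/11135 ≈ 9.4868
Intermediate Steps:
t(h, F) = 2 (t(h, F) = 2 + 0 = 2)
s(y) = 16/y (s(y) = 4*(4/y) = 16/y)
√((1/11135 + G(82, -130)) + s(t(u(-3), c(4*(-1))))) = √((1/11135 + 82) + 16/2) = √((1/11135 + 82) + 16*(½)) = √(913071/11135 + 8) = √(1002151/11135) = √11158951385/11135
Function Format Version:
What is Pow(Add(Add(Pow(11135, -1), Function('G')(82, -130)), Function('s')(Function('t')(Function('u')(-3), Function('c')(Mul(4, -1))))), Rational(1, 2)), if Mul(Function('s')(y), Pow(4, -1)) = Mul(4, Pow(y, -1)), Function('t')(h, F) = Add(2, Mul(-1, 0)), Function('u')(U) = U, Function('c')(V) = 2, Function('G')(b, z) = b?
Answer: Mul(Rational(1, 11135), Pow(11158951385, Rational(1, 2))) ≈ 9.4868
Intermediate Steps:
Function('t')(h, F) = 2 (Function('t')(h, F) = Add(2, 0) = 2)
Function('s')(y) = Mul(16, Pow(y, -1)) (Function('s')(y) = Mul(4, Mul(4, Pow(y, -1))) = Mul(16, Pow(y, -1)))
Pow(Add(Add(Pow(11135, -1), Function('G')(82, -130)), Function('s')(Function('t')(Function('u')(-3), Function('c')(Mul(4, -1))))), Rational(1, 2)) = Pow(Add(Add(Pow(11135, -1), 82), Mul(16, Pow(2, -1))), Rational(1, 2)) = Pow(Add(Add(Rational(1, 11135), 82), Mul(16, Rational(1, 2))), Rational(1, 2)) = Pow(Add(Rational(913071, 11135), 8), Rational(1, 2)) = Pow(Rational(1002151, 11135), Rational(1, 2)) = Mul(Rational(1, 11135), Pow(11158951385, Rational(1, 2)))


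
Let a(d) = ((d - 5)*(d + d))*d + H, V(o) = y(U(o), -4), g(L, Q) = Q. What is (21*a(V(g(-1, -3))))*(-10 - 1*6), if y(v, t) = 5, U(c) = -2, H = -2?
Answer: 672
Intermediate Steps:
V(o) = 5
a(d) = -2 + 2*d²*(-5 + d) (a(d) = ((d - 5)*(d + d))*d - 2 = ((-5 + d)*(2*d))*d - 2 = (2*d*(-5 + d))*d - 2 = 2*d²*(-5 + d) - 2 = -2 + 2*d²*(-5 + d))
(21*a(V(g(-1, -3))))*(-10 - 1*6) = (21*(-2 - 10*5² + 2*5³))*(-10 - 1*6) = (21*(-2 - 10*25 + 2*125))*(-10 - 6) = (21*(-2 - 250 + 250))*(-16) = (21*(-2))*(-16) = -42*(-16) = 672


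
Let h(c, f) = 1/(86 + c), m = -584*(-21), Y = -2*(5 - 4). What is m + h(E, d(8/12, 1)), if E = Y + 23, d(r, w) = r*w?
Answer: 1312249/107 ≈ 12264.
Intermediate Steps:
Y = -2 (Y = -2*1 = -2)
m = 12264
E = 21 (E = -2 + 23 = 21)
m + h(E, d(8/12, 1)) = 12264 + 1/(86 + 21) = 12264 + 1/107 = 1312249/107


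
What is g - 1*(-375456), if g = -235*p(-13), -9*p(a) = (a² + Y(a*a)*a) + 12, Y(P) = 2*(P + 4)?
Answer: 788203/3 ≈ 2.6273e+5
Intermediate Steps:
Y(P) = 8 + 2*P (Y(P) = 2*(4 + P) = 8 + 2*P)
p(a) = -4/3 - a²/9 - a*(8 + 2*a²)/9 (p(a) = -((a² + (8 + 2*(a*a))*a) + 12)/9 = -((a² + (8 + 2*a²)*a) + 12)/9 = -((a² + a*(8 + 2*a²)) + 12)/9 = -(12 + a² + a*(8 + 2*a²))/9 = -4/3 - a²/9 - a*(8 + 2*a²)/9)
g = -338165/3 (g = -235*(-4/3 - ⅑*(-13)² - 2/9*(-13)*(4 + (-13)²)) = -235*(-4/3 - ⅑*169 - 2/9*(-13)*(4 + 169)) = -235*(-4/3 - 169/9 - 2/9*(-13)*173) = -235*(-4/3 - 169/9 + 4498/9) = -235*1439/3 = -338165/3 ≈ -1.1272e+5)
g - 1*(-375456) = -338165/3 - 1*(-375456) = -338165/3 + 375456 = 788203/3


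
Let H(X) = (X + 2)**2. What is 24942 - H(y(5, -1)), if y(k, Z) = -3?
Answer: 24941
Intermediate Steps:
H(X) = (2 + X)**2
24942 - H(y(5, -1)) = 24942 - (2 - 3)**2 = 24942 - 1*(-1)**2 = 24942 - 1*1 = 24942 - 1 = 24941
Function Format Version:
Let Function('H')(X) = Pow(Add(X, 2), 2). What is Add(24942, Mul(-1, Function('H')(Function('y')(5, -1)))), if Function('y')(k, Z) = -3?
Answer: 24941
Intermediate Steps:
Function('H')(X) = Pow(Add(2, X), 2)
Add(24942, Mul(-1, Function('H')(Function('y')(5, -1)))) = Add(24942, Mul(-1, Pow(Add(2, -3), 2))) = Add(24942, Mul(-1, Pow(-1, 2))) = Add(24942, Mul(-1, 1)) = Add(24942, -1) = 24941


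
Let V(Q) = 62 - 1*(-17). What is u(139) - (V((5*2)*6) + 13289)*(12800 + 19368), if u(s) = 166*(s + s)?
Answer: -429975676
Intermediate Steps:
u(s) = 332*s (u(s) = 166*(2*s) = 332*s)
V(Q) = 79 (V(Q) = 62 + 17 = 79)
u(139) - (V((5*2)*6) + 13289)*(12800 + 19368) = 332*139 - (79 + 13289)*(12800 + 19368) = 46148 - 13368*32168 = 46148 - 1*430021824 = 46148 - 430021824 = -429975676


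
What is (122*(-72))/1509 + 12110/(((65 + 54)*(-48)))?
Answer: -1629719/205224 ≈ -7.9412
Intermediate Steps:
(122*(-72))/1509 + 12110/(((65 + 54)*(-48))) = -8784*1/1509 + 12110/((119*(-48))) = -2928/503 + 12110/(-5712) = -2928/503 + 12110*(-1/5712) = -2928/503 - 865/408 = -1629719/205224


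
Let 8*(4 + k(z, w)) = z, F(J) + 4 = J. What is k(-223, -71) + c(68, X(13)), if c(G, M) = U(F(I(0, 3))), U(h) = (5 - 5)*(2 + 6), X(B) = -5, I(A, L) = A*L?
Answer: -255/8 ≈ -31.875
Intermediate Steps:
F(J) = -4 + J
k(z, w) = -4 + z/8
U(h) = 0 (U(h) = 0*8 = 0)
c(G, M) = 0
k(-223, -71) + c(68, X(13)) = (-4 + (⅛)*(-223)) + 0 = (-4 - 223/8) + 0 = -255/8 + 0 = -255/8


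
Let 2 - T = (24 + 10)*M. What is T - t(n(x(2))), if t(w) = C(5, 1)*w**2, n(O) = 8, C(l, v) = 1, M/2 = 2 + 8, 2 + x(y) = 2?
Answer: -742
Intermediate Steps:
x(y) = 0 (x(y) = -2 + 2 = 0)
M = 20 (M = 2*(2 + 8) = 2*10 = 20)
t(w) = w**2 (t(w) = 1*w**2 = w**2)
T = -678 (T = 2 - (24 + 10)*20 = 2 - 34*20 = 2 - 1*680 = 2 - 680 = -678)
T - t(n(x(2))) = -678 - 1*8**2 = -678 - 1*64 = -678 - 64 = -742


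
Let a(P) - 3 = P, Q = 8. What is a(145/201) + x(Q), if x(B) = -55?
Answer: -10307/201 ≈ -51.279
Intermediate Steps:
a(P) = 3 + P
a(145/201) + x(Q) = (3 + 145/201) - 55 = 748/201 - 55 = -10307/201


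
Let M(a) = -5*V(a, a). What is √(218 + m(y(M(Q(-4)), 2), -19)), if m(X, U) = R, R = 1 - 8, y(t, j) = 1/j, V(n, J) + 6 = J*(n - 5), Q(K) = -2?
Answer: √211 ≈ 14.526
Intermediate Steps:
V(n, J) = -6 + J*(-5 + n) (V(n, J) = -6 + J*(n - 5) = -6 + J*(-5 + n))
M(a) = 30 - 5*a² + 25*a (M(a) = -5*(-6 - 5*a + a*a) = -5*(-6 - 5*a + a²) = -5*(-6 + a² - 5*a) = 30 - 5*a² + 25*a)
R = -7
m(X, U) = -7
√(218 + m(y(M(Q(-4)), 2), -19)) = √(218 - 7) = √211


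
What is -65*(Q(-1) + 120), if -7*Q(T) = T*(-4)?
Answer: -54340/7 ≈ -7762.9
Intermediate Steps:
Q(T) = 4*T/7 (Q(T) = -T*(-4)/7 = -(-4)*T/7 = 4*T/7)
-65*(Q(-1) + 120) = -65*((4/7)*(-1) + 120) = -65*(-4/7 + 120) = -65*836/7 = -54340/7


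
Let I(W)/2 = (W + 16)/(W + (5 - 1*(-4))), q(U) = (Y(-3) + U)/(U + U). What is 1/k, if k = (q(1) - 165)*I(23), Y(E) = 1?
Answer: -4/1599 ≈ -0.0025016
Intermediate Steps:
q(U) = (1 + U)/(2*U) (q(U) = (1 + U)/(U + U) = (1 + U)/((2*U)) = (1 + U)*(1/(2*U)) = (1 + U)/(2*U))
I(W) = 2*(16 + W)/(9 + W) (I(W) = 2*((W + 16)/(W + (5 - 1*(-4)))) = 2*((16 + W)/(W + (5 + 4))) = 2*((16 + W)/(W + 9)) = 2*((16 + W)/(9 + W)) = 2*(16 + W)/(9 + W))
k = -1599/4 (k = ((½)*(1 + 1)/1 - 165)*(2*(16 + 23)/(9 + 23)) = ((½)*1*2 - 165)*(2*39/32) = (1 - 165)*(2*(1/32)*39) = -164*39/16 = -1599/4 ≈ -399.75)
1/k = 1/(-1599/4) = -4/1599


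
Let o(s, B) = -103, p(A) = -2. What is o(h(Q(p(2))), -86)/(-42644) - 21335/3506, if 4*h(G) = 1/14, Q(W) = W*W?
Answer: -454724311/74754932 ≈ -6.0829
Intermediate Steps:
Q(W) = W²
h(G) = 1/56 (h(G) = (¼)/14 = (¼)*(1/14) = 1/56)
o(h(Q(p(2))), -86)/(-42644) - 21335/3506 = -103/(-42644) - 21335/3506 = -103*(-1/42644) - 21335*1/3506 = 103/42644 - 21335/3506 = -454724311/74754932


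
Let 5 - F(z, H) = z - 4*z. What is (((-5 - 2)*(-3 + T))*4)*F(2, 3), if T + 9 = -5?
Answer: 5236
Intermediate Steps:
T = -14 (T = -9 - 5 = -14)
F(z, H) = 5 + 3*z (F(z, H) = 5 - (z - 4*z) = 5 - (-3)*z = 5 + 3*z)
(((-5 - 2)*(-3 + T))*4)*F(2, 3) = (((-5 - 2)*(-3 - 14))*4)*(5 + 3*2) = (-7*(-17)*4)*(5 + 6) = (119*4)*11 = 476*11 = 5236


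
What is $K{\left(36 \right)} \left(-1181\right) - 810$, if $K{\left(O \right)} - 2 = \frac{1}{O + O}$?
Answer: $- \frac{229565}{72} \approx -3188.4$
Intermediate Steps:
$K{\left(O \right)} = 2 + \frac{1}{2 O}$ ($K{\left(O \right)} = 2 + \frac{1}{O + O} = 2 + \frac{1}{2 O}$)
$K{\left(36 \right)} \left(-1181\right) - 810 = \left(2 + \frac{1}{2 \cdot 36}\right) \left(-1181\right) - 810 = \left(2 + \frac{1}{2} \cdot \frac{1}{36}\right) \left(-1181\right) - 810 = \left(2 + \frac{1}{72}\right) \left(-1181\right) - 810 = \frac{145}{72} \left(-1181\right) - 810 = - \frac{171245}{72} - 810 = - \frac{229565}{72}$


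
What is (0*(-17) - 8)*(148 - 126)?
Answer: -176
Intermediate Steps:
(0*(-17) - 8)*(148 - 126) = (0 - 8)*22 = -8*22 = -176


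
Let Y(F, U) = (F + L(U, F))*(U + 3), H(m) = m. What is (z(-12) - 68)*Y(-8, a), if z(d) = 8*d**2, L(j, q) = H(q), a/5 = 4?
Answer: -398912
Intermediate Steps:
a = 20 (a = 5*4 = 20)
L(j, q) = q
Y(F, U) = 2*F*(3 + U) (Y(F, U) = (F + F)*(U + 3) = (2*F)*(3 + U) = 2*F*(3 + U))
(z(-12) - 68)*Y(-8, a) = (8*(-12)**2 - 68)*(2*(-8)*(3 + 20)) = (8*144 - 68)*(2*(-8)*23) = (1152 - 68)*(-368) = 1084*(-368) = -398912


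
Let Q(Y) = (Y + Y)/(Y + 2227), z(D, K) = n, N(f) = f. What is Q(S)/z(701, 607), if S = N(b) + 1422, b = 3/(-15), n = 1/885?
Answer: 6291465/9122 ≈ 689.70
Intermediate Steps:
n = 1/885 ≈ 0.0011299
b = -⅕ (b = 3*(-1/15) = -⅕ ≈ -0.20000)
z(D, K) = 1/885
S = 7109/5 (S = -⅕ + 1422 = 7109/5 ≈ 1421.8)
Q(Y) = 2*Y/(2227 + Y) (Q(Y) = (2*Y)/(2227 + Y) = 2*Y/(2227 + Y))
Q(S)/z(701, 607) = (2*(7109/5)/(2227 + 7109/5))/(1/885) = (2*(7109/5)/(18244/5))*885 = (2*(7109/5)*(5/18244))*885 = (7109/9122)*885 = 6291465/9122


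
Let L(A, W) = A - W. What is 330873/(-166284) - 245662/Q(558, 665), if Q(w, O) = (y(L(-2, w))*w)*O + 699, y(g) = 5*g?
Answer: -12730912687695/6398825727092 ≈ -1.9896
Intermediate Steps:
Q(w, O) = 699 + O*w*(-10 - 5*w) (Q(w, O) = ((5*(-2 - w))*w)*O + 699 = ((-10 - 5*w)*w)*O + 699 = (w*(-10 - 5*w))*O + 699 = O*w*(-10 - 5*w) + 699 = 699 + O*w*(-10 - 5*w))
330873/(-166284) - 245662/Q(558, 665) = 330873/(-166284) - 245662/(699 - 5*665*558*(2 + 558)) = 330873*(-1/166284) - 245662/(699 - 5*665*558*560) = -110291/55428 - 245662/(699 - 1038996000) = -110291/55428 - 245662/(-1038995301) = -110291/55428 - 245662*(-1/1038995301) = -110291/55428 + 245662/1038995301 = -12730912687695/6398825727092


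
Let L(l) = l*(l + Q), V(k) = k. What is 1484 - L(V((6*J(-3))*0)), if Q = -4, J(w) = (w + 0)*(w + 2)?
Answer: 1484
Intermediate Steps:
J(w) = w*(2 + w)
L(l) = l*(-4 + l) (L(l) = l*(l - 4) = l*(-4 + l))
1484 - L(V((6*J(-3))*0)) = 1484 - (6*(-3*(2 - 3)))*0*(-4 + (6*(-3*(2 - 3)))*0) = 1484 - (6*(-3*(-1)))*0*(-4 + (6*(-3*(-1)))*0) = 1484 - (6*3)*0*(-4 + (6*3)*0) = 1484 - 18*0*(-4 + 18*0) = 1484 - 0*(-4 + 0) = 1484 - 0*(-4) = 1484 - 1*0 = 1484 + 0 = 1484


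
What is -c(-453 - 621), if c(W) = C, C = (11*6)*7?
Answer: -462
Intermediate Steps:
C = 462 (C = 66*7 = 462)
c(W) = 462
-c(-453 - 621) = -1*462 = -462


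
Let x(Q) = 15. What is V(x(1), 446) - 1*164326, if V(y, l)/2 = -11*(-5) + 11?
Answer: -164194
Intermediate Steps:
V(y, l) = 132 (V(y, l) = 2*(-11*(-5) + 11) = 2*(55 + 11) = 2*66 = 132)
V(x(1), 446) - 1*164326 = 132 - 1*164326 = 132 - 164326 = -164194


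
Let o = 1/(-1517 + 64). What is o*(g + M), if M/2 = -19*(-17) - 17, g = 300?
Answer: -912/1453 ≈ -0.62767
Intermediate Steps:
o = -1/1453 (o = 1/(-1453) = -1/1453 ≈ -0.00068823)
M = 612 (M = 2*(-19*(-17) - 17) = 2*(323 - 17) = 2*306 = 612)
o*(g + M) = -(300 + 612)/1453 = -1/1453*912 = -912/1453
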